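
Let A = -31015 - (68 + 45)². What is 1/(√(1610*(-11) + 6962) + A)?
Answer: -10946/479262351 - I*√2687/958524702 ≈ -2.2839e-5 - 5.4079e-8*I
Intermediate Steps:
A = -43784 (A = -31015 - 1*113² = -31015 - 1*12769 = -31015 - 12769 = -43784)
1/(√(1610*(-11) + 6962) + A) = 1/(√(1610*(-11) + 6962) - 43784) = 1/(√(-17710 + 6962) - 43784) = 1/(√(-10748) - 43784) = 1/(2*I*√2687 - 43784) = 1/(-43784 + 2*I*√2687)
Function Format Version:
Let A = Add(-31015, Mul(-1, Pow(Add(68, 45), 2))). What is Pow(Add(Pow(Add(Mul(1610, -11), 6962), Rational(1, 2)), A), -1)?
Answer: Add(Rational(-10946, 479262351), Mul(Rational(-1, 958524702), I, Pow(2687, Rational(1, 2)))) ≈ Add(-2.2839e-5, Mul(-5.4079e-8, I))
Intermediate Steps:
A = -43784 (A = Add(-31015, Mul(-1, Pow(113, 2))) = Add(-31015, Mul(-1, 12769)) = Add(-31015, -12769) = -43784)
Pow(Add(Pow(Add(Mul(1610, -11), 6962), Rational(1, 2)), A), -1) = Pow(Add(Pow(Add(Mul(1610, -11), 6962), Rational(1, 2)), -43784), -1) = Pow(Add(Pow(Add(-17710, 6962), Rational(1, 2)), -43784), -1) = Pow(Add(Pow(-10748, Rational(1, 2)), -43784), -1) = Pow(Add(Mul(2, I, Pow(2687, Rational(1, 2))), -43784), -1) = Pow(Add(-43784, Mul(2, I, Pow(2687, Rational(1, 2)))), -1)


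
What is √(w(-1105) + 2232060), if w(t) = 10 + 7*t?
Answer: √2224335 ≈ 1491.4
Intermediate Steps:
√(w(-1105) + 2232060) = √((10 + 7*(-1105)) + 2232060) = √((10 - 7735) + 2232060) = √(-7725 + 2232060) = √2224335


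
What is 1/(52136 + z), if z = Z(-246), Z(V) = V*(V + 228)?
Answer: 1/56564 ≈ 1.7679e-5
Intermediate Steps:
Z(V) = V*(228 + V)
z = 4428 (z = -246*(228 - 246) = -246*(-18) = 4428)
1/(52136 + z) = 1/(52136 + 4428) = 1/56564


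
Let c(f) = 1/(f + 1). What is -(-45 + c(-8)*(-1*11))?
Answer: 304/7 ≈ 43.429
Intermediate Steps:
c(f) = 1/(1 + f)
-(-45 + c(-8)*(-1*11)) = -(-45 + (-1*11)/(1 - 8)) = -(-45 - 11/(-7)) = -(-45 - ⅐*(-11)) = -(-45 + 11/7) = -1*(-304/7) = 304/7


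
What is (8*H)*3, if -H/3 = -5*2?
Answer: 720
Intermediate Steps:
H = 30 (H = -(-15)*2 = -3*(-10) = 30)
(8*H)*3 = (8*30)*3 = 240*3 = 720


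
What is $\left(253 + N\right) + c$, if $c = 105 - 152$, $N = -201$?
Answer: $5$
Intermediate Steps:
$c = -47$ ($c = 105 - 152 = -47$)
$\left(253 + N\right) + c = \left(253 - 201\right) - 47 = 52 - 47 = 5$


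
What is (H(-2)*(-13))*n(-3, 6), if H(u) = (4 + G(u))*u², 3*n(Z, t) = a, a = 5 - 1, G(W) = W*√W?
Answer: -832/3 + 416*I*√2/3 ≈ -277.33 + 196.1*I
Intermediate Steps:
G(W) = W^(3/2)
a = 4
n(Z, t) = 4/3 (n(Z, t) = (⅓)*4 = 4/3)
H(u) = u²*(4 + u^(3/2)) (H(u) = (4 + u^(3/2))*u² = u²*(4 + u^(3/2)))
(H(-2)*(-13))*n(-3, 6) = (((-2)²*(4 + (-2)^(3/2)))*(-13))*(4/3) = ((4*(4 - 2*I*√2))*(-13))*(4/3) = ((16 - 8*I*√2)*(-13))*(4/3) = (-208 + 104*I*√2)*(4/3) = -832/3 + 416*I*√2/3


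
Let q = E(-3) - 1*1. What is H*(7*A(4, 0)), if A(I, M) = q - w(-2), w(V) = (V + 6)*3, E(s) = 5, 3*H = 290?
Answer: -16240/3 ≈ -5413.3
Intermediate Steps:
H = 290/3 (H = (⅓)*290 = 290/3 ≈ 96.667)
w(V) = 18 + 3*V (w(V) = (6 + V)*3 = 18 + 3*V)
q = 4 (q = 5 - 1*1 = 5 - 1 = 4)
A(I, M) = -8 (A(I, M) = 4 - (18 + 3*(-2)) = 4 - (18 - 6) = 4 - 1*12 = 4 - 12 = -8)
H*(7*A(4, 0)) = 290*(7*(-8))/3 = (290/3)*(-56) = -16240/3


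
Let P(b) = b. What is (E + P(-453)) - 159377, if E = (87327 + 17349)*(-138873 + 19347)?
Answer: -12511663406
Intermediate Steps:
E = -12511503576 (E = 104676*(-119526) = -12511503576)
(E + P(-453)) - 159377 = (-12511503576 - 453) - 159377 = -12511504029 - 159377 = -12511663406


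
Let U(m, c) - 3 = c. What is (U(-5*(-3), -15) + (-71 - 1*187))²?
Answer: 72900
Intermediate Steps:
U(m, c) = 3 + c
(U(-5*(-3), -15) + (-71 - 1*187))² = ((3 - 15) + (-71 - 1*187))² = (-12 + (-71 - 187))² = (-12 - 258)² = (-270)² = 72900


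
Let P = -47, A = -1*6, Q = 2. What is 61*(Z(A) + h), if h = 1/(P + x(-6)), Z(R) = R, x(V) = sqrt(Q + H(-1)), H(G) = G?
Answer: -16897/46 ≈ -367.33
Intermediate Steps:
x(V) = 1 (x(V) = sqrt(2 - 1) = sqrt(1) = 1)
A = -6
h = -1/46 (h = 1/(-47 + 1) = 1/(-46) = -1/46 ≈ -0.021739)
61*(Z(A) + h) = 61*(-6 - 1/46) = 61*(-277/46) = -16897/46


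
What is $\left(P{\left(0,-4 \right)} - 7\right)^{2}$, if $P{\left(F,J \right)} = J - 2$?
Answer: $169$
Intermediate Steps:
$P{\left(F,J \right)} = -2 + J$ ($P{\left(F,J \right)} = J - 2 = -2 + J$)
$\left(P{\left(0,-4 \right)} - 7\right)^{2} = \left(\left(-2 - 4\right) - 7\right)^{2} = \left(-6 - 7\right)^{2} = \left(-13\right)^{2} = 169$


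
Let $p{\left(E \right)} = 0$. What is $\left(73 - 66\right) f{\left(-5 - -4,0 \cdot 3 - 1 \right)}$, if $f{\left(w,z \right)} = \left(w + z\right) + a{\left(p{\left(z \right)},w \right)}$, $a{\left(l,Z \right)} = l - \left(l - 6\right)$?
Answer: $28$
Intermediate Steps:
$a{\left(l,Z \right)} = 6$ ($a{\left(l,Z \right)} = l - \left(l - 6\right) = l - \left(-6 + l\right) = 6$)
$f{\left(w,z \right)} = 6 + w + z$ ($f{\left(w,z \right)} = \left(w + z\right) + 6 = 6 + w + z$)
$\left(73 - 66\right) f{\left(-5 - -4,0 \cdot 3 - 1 \right)} = \left(73 - 66\right) \left(6 - 1 + \left(0 \cdot 3 - 1\right)\right) = \left(73 - 66\right) \left(6 + \left(-5 + 4\right) + \left(0 - 1\right)\right) = 7 \left(6 - 1 - 1\right) = 7 \cdot 4 = 28$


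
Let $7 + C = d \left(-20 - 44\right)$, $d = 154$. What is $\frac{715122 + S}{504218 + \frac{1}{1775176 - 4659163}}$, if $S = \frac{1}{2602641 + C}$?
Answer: $\frac{5347351962452972079}{3770309278417954370} \approx 1.4183$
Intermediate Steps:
$C = -9863$ ($C = -7 + 154 \left(-20 - 44\right) = -7 + 154 \left(-64\right) = -7 - 9856 = -9863$)
$S = \frac{1}{2592778}$ ($S = \frac{1}{2602641 - 9863} = \frac{1}{2592778} \approx 3.8569 \cdot 10^{-7}$)
$\frac{715122 + S}{504218 + \frac{1}{1775176 - 4659163}} = \frac{715122 + \frac{1}{2592778}}{504218 + \frac{1}{1775176 - 4659163}} = \frac{1854152588917}{2592778 \left(504218 + \frac{1}{-2883987}\right)} = \frac{1854152588917}{2592778 \left(504218 - \frac{1}{2883987}\right)} = \frac{1854152588917}{2592778 \cdot \frac{1454158157165}{2883987}} = \frac{1854152588917}{2592778} \cdot \frac{2883987}{1454158157165} = \frac{5347351962452972079}{3770309278417954370}$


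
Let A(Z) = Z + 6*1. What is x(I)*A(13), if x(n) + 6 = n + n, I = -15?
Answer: -684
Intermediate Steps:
A(Z) = 6 + Z (A(Z) = Z + 6 = 6 + Z)
x(n) = -6 + 2*n (x(n) = -6 + (n + n) = -6 + 2*n)
x(I)*A(13) = (-6 + 2*(-15))*(6 + 13) = (-6 - 30)*19 = -36*19 = -684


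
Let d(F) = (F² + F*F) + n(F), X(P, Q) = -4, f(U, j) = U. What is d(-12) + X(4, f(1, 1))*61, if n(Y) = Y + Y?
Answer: 20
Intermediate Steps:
n(Y) = 2*Y
d(F) = 2*F + 2*F² (d(F) = (F² + F*F) + 2*F = (F² + F²) + 2*F = 2*F² + 2*F = 2*F + 2*F²)
d(-12) + X(4, f(1, 1))*61 = 2*(-12)*(1 - 12) - 4*61 = 2*(-12)*(-11) - 244 = 264 - 244 = 20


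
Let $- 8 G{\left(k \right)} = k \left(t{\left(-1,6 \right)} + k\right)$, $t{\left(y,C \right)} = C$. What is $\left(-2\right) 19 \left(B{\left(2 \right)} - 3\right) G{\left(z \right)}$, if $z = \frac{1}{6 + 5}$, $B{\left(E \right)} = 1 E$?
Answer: $- \frac{1273}{484} \approx -2.6302$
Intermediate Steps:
$B{\left(E \right)} = E$
$z = \frac{1}{11} \approx 0.090909$
$G{\left(k \right)} = - \frac{k \left(6 + k\right)}{8}$
$\left(-2\right) 19 \left(B{\left(2 \right)} - 3\right) G{\left(z \right)} = \left(-2\right) 19 \left(2 - 3\right) \left(\left(- \frac{1}{8}\right) \frac{1}{11} \left(6 + \frac{1}{11}\right)\right) = \left(-38\right) \left(-1\right) \left(\left(- \frac{1}{8}\right) \frac{1}{11} \cdot \frac{67}{11}\right) = 38 \left(- \frac{67}{968}\right) = - \frac{1273}{484}$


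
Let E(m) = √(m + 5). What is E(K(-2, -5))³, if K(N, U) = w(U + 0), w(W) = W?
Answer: 0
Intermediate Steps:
K(N, U) = U (K(N, U) = U + 0 = U)
E(m) = √(5 + m)
E(K(-2, -5))³ = (√(5 - 5))³ = (√0)³ = 0³ = 0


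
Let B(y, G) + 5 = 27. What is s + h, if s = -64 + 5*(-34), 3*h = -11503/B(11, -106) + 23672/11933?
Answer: -107012589/262526 ≈ -407.63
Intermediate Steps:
B(y, G) = 22 (B(y, G) = -5 + 27 = 22)
h = -45581505/262526 (h = (-11503/22 + 23672/11933)/3 = (⅓)*(-136744515/262526) = -45581505/262526 ≈ -173.63)
s = -234 (s = -64 - 170 = -234)
s + h = -234 - 45581505/262526 = -107012589/262526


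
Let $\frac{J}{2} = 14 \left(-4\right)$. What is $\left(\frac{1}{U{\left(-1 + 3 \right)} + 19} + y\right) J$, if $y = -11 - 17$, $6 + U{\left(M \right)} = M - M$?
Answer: $\frac{40656}{13} \approx 3127.4$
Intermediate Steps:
$U{\left(M \right)} = -6$ ($U{\left(M \right)} = -6 + \left(M - M\right) = -6 + 0 = -6$)
$y = -28$ ($y = -11 - 17 = -28$)
$J = -112$ ($J = 2 \cdot 14 \left(-4\right) = 2 \left(-56\right) = -112$)
$\left(\frac{1}{U{\left(-1 + 3 \right)} + 19} + y\right) J = \left(\frac{1}{-6 + 19} - 28\right) \left(-112\right) = \left(\frac{1}{13} - 28\right) \left(-112\right) = \left(- \frac{363}{13}\right) \left(-112\right) = \frac{40656}{13}$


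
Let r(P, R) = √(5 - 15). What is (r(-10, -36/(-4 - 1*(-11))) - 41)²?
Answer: (41 - I*√10)² ≈ 1671.0 - 259.31*I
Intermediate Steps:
r(P, R) = I*√10 (r(P, R) = √(-10) = I*√10)
(r(-10, -36/(-4 - 1*(-11))) - 41)² = (I*√10 - 41)² = (-41 + I*√10)²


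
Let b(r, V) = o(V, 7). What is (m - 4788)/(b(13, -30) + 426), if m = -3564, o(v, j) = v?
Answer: -232/11 ≈ -21.091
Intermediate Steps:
b(r, V) = V
(m - 4788)/(b(13, -30) + 426) = (-3564 - 4788)/(-30 + 426) = -8352/396 = -8352*1/396 = -232/11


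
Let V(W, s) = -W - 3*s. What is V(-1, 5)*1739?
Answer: -24346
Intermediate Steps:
V(-1, 5)*1739 = (-1*(-1) - 3*5)*1739 = (1 - 15)*1739 = -14*1739 = -24346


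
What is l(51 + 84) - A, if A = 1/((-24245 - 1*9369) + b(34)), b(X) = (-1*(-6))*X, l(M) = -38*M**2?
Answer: -23138095499/33410 ≈ -6.9255e+5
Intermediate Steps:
b(X) = 6*X
A = -1/33410 (A = 1/((-24245 - 1*9369) + 6*34) = 1/((-24245 - 9369) + 204) = 1/(-33614 + 204) = 1/(-33410) = -1/33410 ≈ -2.9931e-5)
l(51 + 84) - A = -38*(51 + 84)**2 - 1*(-1/33410) = -38*135**2 + 1/33410 = -38*18225 + 1/33410 = -692550 + 1/33410 = -23138095499/33410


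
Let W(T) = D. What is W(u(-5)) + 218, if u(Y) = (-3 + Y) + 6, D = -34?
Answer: 184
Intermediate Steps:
u(Y) = 3 + Y
W(T) = -34
W(u(-5)) + 218 = -34 + 218 = 184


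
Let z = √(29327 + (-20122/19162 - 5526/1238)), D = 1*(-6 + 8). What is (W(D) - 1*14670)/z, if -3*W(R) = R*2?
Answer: -44014*√1031309357854410349/521685449673 ≈ -85.679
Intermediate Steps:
D = 2 (D = 1*2 = 2)
z = √1031309357854410349/5930639 (z = √(29327 + (-20122*1/19162 - 5526*1/1238)) = √(29327 + (-10061/9581 - 2763/619)) = √(29327 - 32700062/5930639) = √(173895149891/5930639) = √1031309357854410349/5930639 ≈ 171.24)
W(R) = -2*R/3 (W(R) = -R*2/3 = -2*R/3)
(W(D) - 1*14670)/z = (-⅔*2 - 1*14670)/((√1031309357854410349/5930639)) = (-4/3 - 14670)*(√1031309357854410349/173895149891) = -44014*√1031309357854410349/521685449673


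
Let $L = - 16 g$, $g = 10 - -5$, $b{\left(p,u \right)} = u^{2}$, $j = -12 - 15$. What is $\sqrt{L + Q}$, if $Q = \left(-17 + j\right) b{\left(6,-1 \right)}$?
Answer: $2 i \sqrt{71} \approx 16.852 i$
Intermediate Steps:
$j = -27$ ($j = -12 - 15 = -27$)
$Q = -44$ ($Q = \left(-17 - 27\right) \left(-1\right)^{2} = \left(-44\right) 1 = -44$)
$g = 15$ ($g = 10 + 5 = 15$)
$L = -240$ ($L = \left(-16\right) 15 = -240$)
$\sqrt{L + Q} = \sqrt{-240 - 44} = \sqrt{-284} = 2 i \sqrt{71}$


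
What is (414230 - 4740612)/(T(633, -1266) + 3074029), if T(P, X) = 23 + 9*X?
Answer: -2163191/1531329 ≈ -1.4126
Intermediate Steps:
(414230 - 4740612)/(T(633, -1266) + 3074029) = (414230 - 4740612)/((23 + 9*(-1266)) + 3074029) = -4326382/((23 - 11394) + 3074029) = -4326382/(-11371 + 3074029) = -4326382/3062658 = -4326382*1/3062658 = -2163191/1531329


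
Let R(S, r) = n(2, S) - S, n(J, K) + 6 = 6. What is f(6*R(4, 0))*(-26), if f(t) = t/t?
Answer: -26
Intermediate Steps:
n(J, K) = 0 (n(J, K) = -6 + 6 = 0)
R(S, r) = -S (R(S, r) = 0 - S = -S)
f(t) = 1
f(6*R(4, 0))*(-26) = 1*(-26) = -26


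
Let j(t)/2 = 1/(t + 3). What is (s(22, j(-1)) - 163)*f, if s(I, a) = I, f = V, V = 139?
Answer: -19599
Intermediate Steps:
j(t) = 2/(3 + t) (j(t) = 2/(t + 3) = 2/(3 + t))
f = 139
(s(22, j(-1)) - 163)*f = (22 - 163)*139 = -141*139 = -19599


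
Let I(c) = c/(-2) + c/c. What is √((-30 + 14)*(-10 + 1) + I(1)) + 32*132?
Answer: 4224 + 17*√2/2 ≈ 4236.0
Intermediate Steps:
I(c) = 1 - c/2 (I(c) = c*(-½) + 1 = -c/2 + 1 = 1 - c/2)
√((-30 + 14)*(-10 + 1) + I(1)) + 32*132 = √((-30 + 14)*(-10 + 1) + (1 - ½*1)) + 32*132 = √(-16*(-9) + (1 - ½)) + 4224 = √(144 + ½) + 4224 = √(289/2) + 4224 = 17*√2/2 + 4224 = 4224 + 17*√2/2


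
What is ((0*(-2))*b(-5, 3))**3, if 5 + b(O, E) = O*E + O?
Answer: 0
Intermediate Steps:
b(O, E) = -5 + O + E*O (b(O, E) = -5 + (O*E + O) = -5 + (E*O + O) = -5 + (O + E*O) = -5 + O + E*O)
((0*(-2))*b(-5, 3))**3 = ((0*(-2))*(-5 - 5 + 3*(-5)))**3 = (0*(-5 - 5 - 15))**3 = (0*(-25))**3 = 0**3 = 0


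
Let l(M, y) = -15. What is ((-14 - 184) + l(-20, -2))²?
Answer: 45369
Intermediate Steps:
((-14 - 184) + l(-20, -2))² = ((-14 - 184) - 15)² = (-198 - 15)² = (-213)² = 45369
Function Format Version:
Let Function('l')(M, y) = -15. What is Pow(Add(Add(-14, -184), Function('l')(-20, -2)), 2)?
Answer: 45369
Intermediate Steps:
Pow(Add(Add(-14, -184), Function('l')(-20, -2)), 2) = Pow(Add(Add(-14, -184), -15), 2) = Pow(Add(-198, -15), 2) = Pow(-213, 2) = 45369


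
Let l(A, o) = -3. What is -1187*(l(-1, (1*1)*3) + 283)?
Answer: -332360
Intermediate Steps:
-1187*(l(-1, (1*1)*3) + 283) = -1187*(-3 + 283) = -1187*280 = -332360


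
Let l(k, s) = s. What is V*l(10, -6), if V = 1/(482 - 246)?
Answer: -3/118 ≈ -0.025424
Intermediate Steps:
V = 1/236 ≈ 0.0042373
V*l(10, -6) = (1/236)*(-6) = -3/118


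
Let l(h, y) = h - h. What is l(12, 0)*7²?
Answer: 0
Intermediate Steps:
l(h, y) = 0
l(12, 0)*7² = 0*7² = 0*49 = 0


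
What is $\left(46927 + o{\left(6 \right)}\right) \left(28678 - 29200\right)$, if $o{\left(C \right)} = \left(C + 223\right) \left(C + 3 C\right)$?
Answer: $-27364806$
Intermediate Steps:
$o{\left(C \right)} = 4 C \left(223 + C\right)$ ($o{\left(C \right)} = \left(223 + C\right) 4 C = 4 C \left(223 + C\right)$)
$\left(46927 + o{\left(6 \right)}\right) \left(28678 - 29200\right) = \left(46927 + 4 \cdot 6 \left(223 + 6\right)\right) \left(28678 - 29200\right) = \left(46927 + 4 \cdot 6 \cdot 229\right) \left(-522\right) = \left(46927 + 5496\right) \left(-522\right) = 52423 \left(-522\right) = -27364806$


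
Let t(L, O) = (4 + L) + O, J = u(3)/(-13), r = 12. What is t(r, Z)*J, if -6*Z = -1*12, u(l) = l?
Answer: -54/13 ≈ -4.1538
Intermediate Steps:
J = -3/13 (J = 3/(-13) = 3*(-1/13) = -3/13 ≈ -0.23077)
Z = 2 (Z = -(-1)*12/6 = -⅙*(-12) = 2)
t(L, O) = 4 + L + O
t(r, Z)*J = (4 + 12 + 2)*(-3/13) = 18*(-3/13) = -54/13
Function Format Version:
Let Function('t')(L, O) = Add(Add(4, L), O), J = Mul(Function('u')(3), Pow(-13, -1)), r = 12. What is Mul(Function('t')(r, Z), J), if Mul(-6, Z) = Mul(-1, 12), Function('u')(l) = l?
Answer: Rational(-54, 13) ≈ -4.1538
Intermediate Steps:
J = Rational(-3, 13) (J = Mul(3, Pow(-13, -1)) = Mul(3, Rational(-1, 13)) = Rational(-3, 13) ≈ -0.23077)
Z = 2 (Z = Mul(Rational(-1, 6), Mul(-1, 12)) = Mul(Rational(-1, 6), -12) = 2)
Function('t')(L, O) = Add(4, L, O)
Mul(Function('t')(r, Z), J) = Mul(Add(4, 12, 2), Rational(-3, 13)) = Mul(18, Rational(-3, 13)) = Rational(-54, 13)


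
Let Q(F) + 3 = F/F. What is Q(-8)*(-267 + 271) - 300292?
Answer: -300300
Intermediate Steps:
Q(F) = -2 (Q(F) = -3 + F/F = -3 + 1 = -2)
Q(-8)*(-267 + 271) - 300292 = -2*(-267 + 271) - 300292 = -2*4 - 300292 = -8 - 300292 = -300300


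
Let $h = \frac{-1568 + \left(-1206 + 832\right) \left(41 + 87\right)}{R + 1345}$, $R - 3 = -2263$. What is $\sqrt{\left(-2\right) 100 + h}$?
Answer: $\frac{2 i \sqrt{135786}}{61} \approx 12.082 i$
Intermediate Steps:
$R = -2260$ ($R = 3 - 2263 = -2260$)
$h = \frac{3296}{61}$ ($h = \frac{-1568 + \left(-1206 + 832\right) \left(41 + 87\right)}{-2260 + 1345} = \frac{-1568 - 47872}{-915} = \left(-1568 - 47872\right) \left(- \frac{1}{915}\right) = \left(-49440\right) \left(- \frac{1}{915}\right) = \frac{3296}{61} \approx 54.033$)
$\sqrt{\left(-2\right) 100 + h} = \sqrt{\left(-2\right) 100 + \frac{3296}{61}} = \sqrt{-200 + \frac{3296}{61}} = \sqrt{- \frac{8904}{61}} = \frac{2 i \sqrt{135786}}{61}$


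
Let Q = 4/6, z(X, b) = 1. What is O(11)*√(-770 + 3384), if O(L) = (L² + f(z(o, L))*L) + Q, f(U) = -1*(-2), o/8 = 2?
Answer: 431*√2614/3 ≈ 7345.3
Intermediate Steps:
o = 16 (o = 8*2 = 16)
Q = ⅔ (Q = 4*(⅙) = ⅔ ≈ 0.66667)
f(U) = 2
O(L) = ⅔ + L² + 2*L (O(L) = (L² + 2*L) + ⅔ = ⅔ + L² + 2*L)
O(11)*√(-770 + 3384) = (⅔ + 11² + 2*11)*√(-770 + 3384) = (⅔ + 121 + 22)*√2614 = 431*√2614/3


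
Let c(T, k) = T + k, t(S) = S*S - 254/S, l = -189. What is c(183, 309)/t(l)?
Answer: 92988/6751523 ≈ 0.013773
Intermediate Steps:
t(S) = S**2 - 254/S
c(183, 309)/t(l) = (183 + 309)/(((-254 + (-189)**3)/(-189))) = 492/((-(-254 - 6751269)/189)) = 492/((-1/189*(-6751523))) = 492/(6751523/189) = 492*(189/6751523) = 92988/6751523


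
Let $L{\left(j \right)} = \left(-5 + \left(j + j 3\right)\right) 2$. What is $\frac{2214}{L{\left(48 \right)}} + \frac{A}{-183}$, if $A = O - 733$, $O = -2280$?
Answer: $\frac{766012}{34221} \approx 22.384$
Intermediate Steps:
$L{\left(j \right)} = -10 + 8 j$ ($L{\left(j \right)} = \left(-5 + \left(j + 3 j\right)\right) 2 = \left(-5 + 4 j\right) 2 = -10 + 8 j$)
$A = -3013$ ($A = -2280 - 733 = -3013$)
$\frac{2214}{L{\left(48 \right)}} + \frac{A}{-183} = \frac{2214}{-10 + 8 \cdot 48} - \frac{3013}{-183} = \frac{2214}{-10 + 384} - - \frac{3013}{183} = \frac{2214}{374} + \frac{3013}{183} = 2214 \cdot \frac{1}{374} + \frac{3013}{183} = \frac{1107}{187} + \frac{3013}{183} = \frac{766012}{34221}$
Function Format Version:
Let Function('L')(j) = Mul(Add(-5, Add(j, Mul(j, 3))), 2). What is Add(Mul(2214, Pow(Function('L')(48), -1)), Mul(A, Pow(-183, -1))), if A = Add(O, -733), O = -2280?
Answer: Rational(766012, 34221) ≈ 22.384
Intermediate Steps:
Function('L')(j) = Add(-10, Mul(8, j)) (Function('L')(j) = Mul(Add(-5, Add(j, Mul(3, j))), 2) = Mul(Add(-5, Mul(4, j)), 2) = Add(-10, Mul(8, j)))
A = -3013 (A = Add(-2280, -733) = -3013)
Add(Mul(2214, Pow(Function('L')(48), -1)), Mul(A, Pow(-183, -1))) = Add(Mul(2214, Pow(Add(-10, Mul(8, 48)), -1)), Mul(-3013, Pow(-183, -1))) = Add(Mul(2214, Pow(Add(-10, 384), -1)), Mul(-3013, Rational(-1, 183))) = Add(Mul(2214, Pow(374, -1)), Rational(3013, 183)) = Add(Mul(2214, Rational(1, 374)), Rational(3013, 183)) = Add(Rational(1107, 187), Rational(3013, 183)) = Rational(766012, 34221)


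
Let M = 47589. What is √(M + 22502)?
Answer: √70091 ≈ 264.75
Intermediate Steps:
√(M + 22502) = √(47589 + 22502) = √70091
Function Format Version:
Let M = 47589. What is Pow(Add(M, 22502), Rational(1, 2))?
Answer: Pow(70091, Rational(1, 2)) ≈ 264.75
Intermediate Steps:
Pow(Add(M, 22502), Rational(1, 2)) = Pow(Add(47589, 22502), Rational(1, 2)) = Pow(70091, Rational(1, 2))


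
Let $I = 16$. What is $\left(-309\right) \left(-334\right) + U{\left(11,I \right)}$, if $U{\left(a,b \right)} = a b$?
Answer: $103382$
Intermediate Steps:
$\left(-309\right) \left(-334\right) + U{\left(11,I \right)} = \left(-309\right) \left(-334\right) + 11 \cdot 16 = 103206 + 176 = 103382$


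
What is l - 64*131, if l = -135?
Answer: -8519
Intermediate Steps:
l - 64*131 = -135 - 64*131 = -135 - 8384 = -8519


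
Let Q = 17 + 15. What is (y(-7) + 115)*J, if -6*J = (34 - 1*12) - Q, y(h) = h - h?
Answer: 575/3 ≈ 191.67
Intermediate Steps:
Q = 32
y(h) = 0
J = 5/3 (J = -((34 - 1*12) - 1*32)/6 = -((34 - 12) - 32)/6 = -(22 - 32)/6 = -1/6*(-10) = 5/3 ≈ 1.6667)
(y(-7) + 115)*J = (0 + 115)*(5/3) = 115*(5/3) = 575/3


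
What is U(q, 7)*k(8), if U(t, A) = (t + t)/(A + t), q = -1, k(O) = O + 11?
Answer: -19/3 ≈ -6.3333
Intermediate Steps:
k(O) = 11 + O
U(t, A) = 2*t/(A + t) (U(t, A) = (2*t)/(A + t) = 2*t/(A + t))
U(q, 7)*k(8) = (2*(-1)/(7 - 1))*(11 + 8) = (2*(-1)/6)*19 = (2*(-1)*(1/6))*19 = -1/3*19 = -19/3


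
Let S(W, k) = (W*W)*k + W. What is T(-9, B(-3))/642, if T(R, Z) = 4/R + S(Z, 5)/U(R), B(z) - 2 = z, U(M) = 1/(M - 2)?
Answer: -200/2889 ≈ -0.069228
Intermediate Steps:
U(M) = 1/(-2 + M)
B(z) = 2 + z
S(W, k) = W + k*W² (S(W, k) = W²*k + W = k*W² + W = W + k*W²)
T(R, Z) = 4/R + Z*(1 + 5*Z)*(-2 + R) (T(R, Z) = 4/R + (Z*(1 + Z*5))/(1/(-2 + R)) = 4/R + (Z*(1 + 5*Z))*(-2 + R) = 4/R + Z*(1 + 5*Z)*(-2 + R))
T(-9, B(-3))/642 = ((4 - 9*(2 - 3)*(1 + 5*(2 - 3))*(-2 - 9))/(-9))/642 = -(4 - 9*(-1)*(1 + 5*(-1))*(-11))/9*(1/642) = -(4 - 9*(-1)*(1 - 5)*(-11))/9*(1/642) = -(4 - 9*(-1)*(-4)*(-11))/9*(1/642) = -(4 + 396)/9*(1/642) = -⅑*400*(1/642) = -400/9*1/642 = -200/2889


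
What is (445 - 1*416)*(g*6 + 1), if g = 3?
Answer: 551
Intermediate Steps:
(445 - 1*416)*(g*6 + 1) = (445 - 1*416)*(3*6 + 1) = (445 - 416)*(18 + 1) = 29*19 = 551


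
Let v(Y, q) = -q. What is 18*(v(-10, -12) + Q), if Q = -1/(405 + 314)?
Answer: 155286/719 ≈ 215.97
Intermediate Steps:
Q = -1/719 ≈ -0.0013908
18*(v(-10, -12) + Q) = 18*(-1*(-12) - 1/719) = 18*(12 - 1/719) = 18*(8627/719) = 155286/719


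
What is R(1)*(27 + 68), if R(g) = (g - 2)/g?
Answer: -95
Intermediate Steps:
R(g) = (-2 + g)/g
R(1)*(27 + 68) = ((-2 + 1)/1)*(27 + 68) = (1*(-1))*95 = -1*95 = -95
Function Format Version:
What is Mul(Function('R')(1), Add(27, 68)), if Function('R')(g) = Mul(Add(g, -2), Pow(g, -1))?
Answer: -95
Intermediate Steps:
Function('R')(g) = Mul(Pow(g, -1), Add(-2, g)) (Function('R')(g) = Mul(Add(-2, g), Pow(g, -1)) = Mul(Pow(g, -1), Add(-2, g)))
Mul(Function('R')(1), Add(27, 68)) = Mul(Mul(Pow(1, -1), Add(-2, 1)), Add(27, 68)) = Mul(Mul(1, -1), 95) = Mul(-1, 95) = -95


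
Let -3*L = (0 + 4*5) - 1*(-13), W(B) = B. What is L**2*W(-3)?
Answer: -363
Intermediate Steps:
L = -11 (L = -((0 + 4*5) - 1*(-13))/3 = -((0 + 20) + 13)/3 = -(20 + 13)/3 = -1/3*33 = -11)
L**2*W(-3) = (-11)**2*(-3) = 121*(-3) = -363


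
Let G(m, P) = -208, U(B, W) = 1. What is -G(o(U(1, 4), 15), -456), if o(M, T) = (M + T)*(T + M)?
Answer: 208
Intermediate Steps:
o(M, T) = (M + T)**2 (o(M, T) = (M + T)*(M + T) = (M + T)**2)
-G(o(U(1, 4), 15), -456) = -1*(-208) = 208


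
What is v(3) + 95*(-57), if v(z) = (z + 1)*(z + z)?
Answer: -5391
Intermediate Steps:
v(z) = 2*z*(1 + z) (v(z) = (1 + z)*(2*z) = 2*z*(1 + z))
v(3) + 95*(-57) = 2*3*(1 + 3) + 95*(-57) = 2*3*4 - 5415 = 24 - 5415 = -5391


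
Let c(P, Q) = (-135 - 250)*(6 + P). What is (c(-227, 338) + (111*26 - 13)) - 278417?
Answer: -190459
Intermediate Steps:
c(P, Q) = -2310 - 385*P (c(P, Q) = -385*(6 + P) = -2310 - 385*P)
(c(-227, 338) + (111*26 - 13)) - 278417 = ((-2310 - 385*(-227)) + (111*26 - 13)) - 278417 = ((-2310 + 87395) + (2886 - 13)) - 278417 = (85085 + 2873) - 278417 = 87958 - 278417 = -190459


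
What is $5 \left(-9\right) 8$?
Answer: $-360$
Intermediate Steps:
$5 \left(-9\right) 8 = \left(-45\right) 8 = -360$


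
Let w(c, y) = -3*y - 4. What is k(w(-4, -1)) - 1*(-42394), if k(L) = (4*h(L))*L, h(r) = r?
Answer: 42398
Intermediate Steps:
w(c, y) = -4 - 3*y
k(L) = 4*L² (k(L) = (4*L)*L = 4*L²)
k(w(-4, -1)) - 1*(-42394) = 4*(-4 - 3*(-1))² - 1*(-42394) = 4*(-4 + 3)² + 42394 = 4*(-1)² + 42394 = 4*1 + 42394 = 4 + 42394 = 42398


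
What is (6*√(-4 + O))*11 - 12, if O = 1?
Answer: -12 + 66*I*√3 ≈ -12.0 + 114.32*I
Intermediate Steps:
(6*√(-4 + O))*11 - 12 = (6*√(-4 + 1))*11 - 12 = (6*√(-3))*11 - 12 = (6*(I*√3))*11 - 12 = (6*I*√3)*11 - 12 = 66*I*√3 - 12 = -12 + 66*I*√3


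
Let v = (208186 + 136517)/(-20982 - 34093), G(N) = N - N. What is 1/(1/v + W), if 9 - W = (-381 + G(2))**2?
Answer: -344703/50034384931 ≈ -6.8893e-6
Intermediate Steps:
G(N) = 0
v = -344703/55075 (v = 344703/(-55075) = 344703*(-1/55075) = -344703/55075 ≈ -6.2588)
W = -145152 (W = 9 - (-381 + 0)**2 = 9 - 1*(-381)**2 = 9 - 1*145161 = 9 - 145161 = -145152)
1/(1/v + W) = 1/(1/(-344703/55075) - 145152) = 1/(-55075/344703 - 145152) = 1/(-50034384931/344703) = -344703/50034384931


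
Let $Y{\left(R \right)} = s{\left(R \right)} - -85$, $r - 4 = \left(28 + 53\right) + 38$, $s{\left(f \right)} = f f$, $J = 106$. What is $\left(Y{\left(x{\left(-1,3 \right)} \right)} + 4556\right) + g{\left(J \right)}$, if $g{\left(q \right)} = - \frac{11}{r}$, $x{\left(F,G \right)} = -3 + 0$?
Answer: $\frac{571939}{123} \approx 4649.9$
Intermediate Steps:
$s{\left(f \right)} = f^{2}$
$r = 123$ ($r = 4 + \left(\left(28 + 53\right) + 38\right) = 4 + \left(81 + 38\right) = 4 + 119 = 123$)
$x{\left(F,G \right)} = -3$
$g{\left(q \right)} = - \frac{11}{123}$
$Y{\left(R \right)} = 85 + R^{2}$ ($Y{\left(R \right)} = R^{2} - -85 = R^{2} + 85 = 85 + R^{2}$)
$\left(Y{\left(x{\left(-1,3 \right)} \right)} + 4556\right) + g{\left(J \right)} = \left(\left(85 + \left(-3\right)^{2}\right) + 4556\right) - \frac{11}{123} = \left(\left(85 + 9\right) + 4556\right) - \frac{11}{123} = \left(94 + 4556\right) - \frac{11}{123} = 4650 - \frac{11}{123} = \frac{571939}{123}$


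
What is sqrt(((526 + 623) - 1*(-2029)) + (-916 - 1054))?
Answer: 2*sqrt(302) ≈ 34.756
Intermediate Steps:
sqrt(((526 + 623) - 1*(-2029)) + (-916 - 1054)) = sqrt((1149 + 2029) - 1970) = sqrt(3178 - 1970) = sqrt(1208) = 2*sqrt(302)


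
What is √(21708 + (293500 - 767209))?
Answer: I*√452001 ≈ 672.31*I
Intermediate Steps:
√(21708 + (293500 - 767209)) = √(21708 - 473709) = √(-452001) = I*√452001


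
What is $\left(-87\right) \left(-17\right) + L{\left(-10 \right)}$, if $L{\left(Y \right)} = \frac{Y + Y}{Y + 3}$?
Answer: $\frac{10373}{7} \approx 1481.9$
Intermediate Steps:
$L{\left(Y \right)} = \frac{2 Y}{3 + Y}$
$\left(-87\right) \left(-17\right) + L{\left(-10 \right)} = \left(-87\right) \left(-17\right) + 2 \left(-10\right) \frac{1}{3 - 10} = 1479 + 2 \left(-10\right) \frac{1}{-7} = 1479 + 2 \left(-10\right) \left(- \frac{1}{7}\right) = 1479 + \frac{20}{7} = \frac{10373}{7}$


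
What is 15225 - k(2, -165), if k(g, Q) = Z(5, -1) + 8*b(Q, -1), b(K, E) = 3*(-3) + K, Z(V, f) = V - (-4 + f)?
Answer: 16607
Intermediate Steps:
Z(V, f) = 4 + V - f (Z(V, f) = V + (4 - f) = 4 + V - f)
b(K, E) = -9 + K
k(g, Q) = -62 + 8*Q (k(g, Q) = (4 + 5 - 1*(-1)) + 8*(-9 + Q) = (4 + 5 + 1) + (-72 + 8*Q) = 10 + (-72 + 8*Q) = -62 + 8*Q)
15225 - k(2, -165) = 15225 - (-62 + 8*(-165)) = 15225 - (-62 - 1320) = 15225 - 1*(-1382) = 15225 + 1382 = 16607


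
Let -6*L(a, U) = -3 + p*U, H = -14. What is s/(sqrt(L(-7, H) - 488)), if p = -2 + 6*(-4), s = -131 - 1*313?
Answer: 444*I*sqrt(19734)/3289 ≈ 18.964*I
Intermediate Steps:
s = -444 (s = -131 - 313 = -444)
p = -26 (p = -2 - 24 = -26)
L(a, U) = 1/2 + 13*U/3 (L(a, U) = -(-3 - 26*U)/6 = 1/2 + 13*U/3)
s/(sqrt(L(-7, H) - 488)) = -444/sqrt((1/2 + (13/3)*(-14)) - 488) = -444/sqrt((1/2 - 182/3) - 488) = -444/sqrt(-361/6 - 488) = -444*(-I*sqrt(19734)/3289) = -(-444)*I*sqrt(19734)/3289 = 444*I*sqrt(19734)/3289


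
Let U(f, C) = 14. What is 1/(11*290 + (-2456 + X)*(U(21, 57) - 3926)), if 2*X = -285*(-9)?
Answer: 1/4593922 ≈ 2.1768e-7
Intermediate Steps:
X = 2565/2 (X = (-285*(-9))/2 = (1/2)*2565 = 2565/2 ≈ 1282.5)
1/(11*290 + (-2456 + X)*(U(21, 57) - 3926)) = 1/(11*290 + (-2456 + 2565/2)*(14 - 3926)) = 1/(3190 - 2347/2*(-3912)) = 1/(3190 + 4590732) = 1/4593922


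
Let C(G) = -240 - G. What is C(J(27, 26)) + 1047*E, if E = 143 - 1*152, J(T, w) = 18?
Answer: -9681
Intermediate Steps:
E = -9 (E = 143 - 152 = -9)
C(J(27, 26)) + 1047*E = (-240 - 1*18) + 1047*(-9) = (-240 - 18) - 9423 = -258 - 9423 = -9681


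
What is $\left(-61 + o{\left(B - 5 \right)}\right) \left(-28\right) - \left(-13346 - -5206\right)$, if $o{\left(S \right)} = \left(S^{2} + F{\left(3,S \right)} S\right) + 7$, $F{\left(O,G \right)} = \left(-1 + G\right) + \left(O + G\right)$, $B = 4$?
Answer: $9624$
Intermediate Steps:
$F{\left(O,G \right)} = -1 + O + 2 G$ ($F{\left(O,G \right)} = \left(-1 + G\right) + \left(G + O\right) = -1 + O + 2 G$)
$o{\left(S \right)} = 7 + S^{2} + S \left(2 + 2 S\right)$ ($o{\left(S \right)} = \left(S^{2} + \left(-1 + 3 + 2 S\right) S\right) + 7 = \left(S^{2} + \left(2 + 2 S\right) S\right) + 7 = \left(S^{2} + S \left(2 + 2 S\right)\right) + 7 = 7 + S^{2} + S \left(2 + 2 S\right)$)
$\left(-61 + o{\left(B - 5 \right)}\right) \left(-28\right) - \left(-13346 - -5206\right) = \left(-61 + \left(7 + 2 \left(4 - 5\right) + 3 \left(4 - 5\right)^{2}\right)\right) \left(-28\right) - \left(-13346 - -5206\right) = \left(-61 + \left(7 + 2 \left(-1\right) + 3 \left(-1\right)^{2}\right)\right) \left(-28\right) - \left(-13346 + 5206\right) = \left(-61 + \left(7 - 2 + 3 \cdot 1\right)\right) \left(-28\right) - -8140 = \left(-61 + \left(7 - 2 + 3\right)\right) \left(-28\right) + 8140 = \left(-61 + 8\right) \left(-28\right) + 8140 = \left(-53\right) \left(-28\right) + 8140 = 1484 + 8140 = 9624$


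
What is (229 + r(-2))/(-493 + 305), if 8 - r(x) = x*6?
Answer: -249/188 ≈ -1.3245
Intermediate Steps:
r(x) = 8 - 6*x (r(x) = 8 - x*6 = 8 - 6*x)
(229 + r(-2))/(-493 + 305) = (229 + (8 - 6*(-2)))/(-493 + 305) = (229 + (8 + 12))/(-188) = (229 + 20)*(-1/188) = 249*(-1/188) = -249/188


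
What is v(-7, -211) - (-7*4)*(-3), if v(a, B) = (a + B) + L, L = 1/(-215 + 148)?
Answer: -20235/67 ≈ -302.02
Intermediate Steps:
L = -1/67 (L = 1/(-67) = -1/67 ≈ -0.014925)
v(a, B) = -1/67 + B + a (v(a, B) = (a + B) - 1/67 = (B + a) - 1/67 = -1/67 + B + a)
v(-7, -211) - (-7*4)*(-3) = (-1/67 - 211 - 7) - (-7*4)*(-3) = -14607/67 - (-28)*(-3) = -14607/67 - 1*84 = -14607/67 - 84 = -20235/67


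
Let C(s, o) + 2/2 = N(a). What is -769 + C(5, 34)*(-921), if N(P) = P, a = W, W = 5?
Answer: -4453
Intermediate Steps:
a = 5
C(s, o) = 4 (C(s, o) = -1 + 5 = 4)
-769 + C(5, 34)*(-921) = -769 + 4*(-921) = -769 - 3684 = -4453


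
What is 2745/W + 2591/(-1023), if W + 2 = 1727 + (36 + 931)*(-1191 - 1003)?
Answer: -177270938/69955809 ≈ -2.5340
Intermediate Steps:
W = -2119873 (W = -2 + (1727 + (36 + 931)*(-1191 - 1003)) = -2 + (1727 + 967*(-2194)) = -2 + (1727 - 2121598) = -2 - 2119871 = -2119873)
2745/W + 2591/(-1023) = 2745/(-2119873) + 2591/(-1023) = 2745*(-1/2119873) + 2591*(-1/1023) = -2745/2119873 - 2591/1023 = -177270938/69955809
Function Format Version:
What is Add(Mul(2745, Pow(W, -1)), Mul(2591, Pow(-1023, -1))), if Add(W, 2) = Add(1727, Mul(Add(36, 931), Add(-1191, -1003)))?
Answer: Rational(-177270938, 69955809) ≈ -2.5340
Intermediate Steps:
W = -2119873 (W = Add(-2, Add(1727, Mul(Add(36, 931), Add(-1191, -1003)))) = Add(-2, Add(1727, Mul(967, -2194))) = Add(-2, Add(1727, -2121598)) = Add(-2, -2119871) = -2119873)
Add(Mul(2745, Pow(W, -1)), Mul(2591, Pow(-1023, -1))) = Add(Mul(2745, Pow(-2119873, -1)), Mul(2591, Pow(-1023, -1))) = Add(Mul(2745, Rational(-1, 2119873)), Mul(2591, Rational(-1, 1023))) = Add(Rational(-2745, 2119873), Rational(-2591, 1023)) = Rational(-177270938, 69955809)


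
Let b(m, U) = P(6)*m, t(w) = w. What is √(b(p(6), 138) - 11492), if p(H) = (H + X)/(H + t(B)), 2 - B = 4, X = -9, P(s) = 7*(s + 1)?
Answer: I*√46115/2 ≈ 107.37*I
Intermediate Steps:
P(s) = 7 + 7*s (P(s) = 7*(1 + s) = 7 + 7*s)
B = -2 (B = 2 - 1*4 = 2 - 4 = -2)
p(H) = (-9 + H)/(-2 + H) (p(H) = (H - 9)/(H - 2) = (-9 + H)/(-2 + H))
b(m, U) = 49*m (b(m, U) = (7 + 7*6)*m = (7 + 42)*m = 49*m)
√(b(p(6), 138) - 11492) = √(49*((-9 + 6)/(-2 + 6)) - 11492) = √(49*(-3/4) - 11492) = √(49*((¼)*(-3)) - 11492) = √(49*(-¾) - 11492) = √(-147/4 - 11492) = √(-46115/4) = I*√46115/2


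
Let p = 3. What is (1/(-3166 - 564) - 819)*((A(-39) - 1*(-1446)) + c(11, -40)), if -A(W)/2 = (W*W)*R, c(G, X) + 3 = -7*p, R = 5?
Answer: 21060280674/1865 ≈ 1.1292e+7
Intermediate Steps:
c(G, X) = -24 (c(G, X) = -3 - 7*3 = -3 - 21 = -24)
A(W) = -10*W² (A(W) = -2*W*W*5 = -2*W²*5 = -10*W²)
(1/(-3166 - 564) - 819)*((A(-39) - 1*(-1446)) + c(11, -40)) = (1/(-3166 - 564) - 819)*((-10*(-39)² - 1*(-1446)) - 24) = (1/(-3730) - 819)*((-10*1521 + 1446) - 24) = (-1/3730 - 819)*((-15210 + 1446) - 24) = -3054871*(-13764 - 24)/3730 = -3054871/3730*(-13788) = 21060280674/1865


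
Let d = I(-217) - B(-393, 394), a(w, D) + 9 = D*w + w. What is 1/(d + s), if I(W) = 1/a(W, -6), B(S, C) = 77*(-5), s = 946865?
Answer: 1076/1019241001 ≈ 1.0557e-6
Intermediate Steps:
a(w, D) = -9 + w + D*w (a(w, D) = -9 + (D*w + w) = -9 + (w + D*w) = -9 + w + D*w)
B(S, C) = -385
I(W) = 1/(-9 - 5*W) (I(W) = 1/(-9 + W - 6*W) = 1/(-9 - 5*W))
d = 414261/1076 (d = -1/(9 + 5*(-217)) - 1*(-385) = -1/(9 - 1085) + 385 = -1/(-1076) + 385 = -1*(-1/1076) + 385 = 1/1076 + 385 = 414261/1076 ≈ 385.00)
1/(d + s) = 1/(414261/1076 + 946865) = 1/(1019241001/1076) = 1076/1019241001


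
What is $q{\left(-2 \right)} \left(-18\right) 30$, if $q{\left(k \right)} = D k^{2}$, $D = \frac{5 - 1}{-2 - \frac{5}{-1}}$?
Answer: $-2880$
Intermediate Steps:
$D = \frac{4}{3}$ ($D = \frac{4}{-2 - -5} = \frac{4}{-2 + 5} = \frac{4}{3} \approx 1.3333$)
$q{\left(k \right)} = \frac{4 k^{2}}{3}$
$q{\left(-2 \right)} \left(-18\right) 30 = \frac{4 \left(-2\right)^{2}}{3} \left(-18\right) 30 = \frac{4}{3} \cdot 4 \left(-18\right) 30 = \frac{16}{3} \left(-18\right) 30 = \left(-96\right) 30 = -2880$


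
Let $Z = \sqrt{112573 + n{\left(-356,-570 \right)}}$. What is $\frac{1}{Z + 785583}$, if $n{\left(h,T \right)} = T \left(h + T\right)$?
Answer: $\frac{785583}{617140009496} - \frac{\sqrt{640393}}{617140009496} \approx 1.2716 \cdot 10^{-6}$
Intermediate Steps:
$n{\left(h,T \right)} = T \left(T + h\right)$
$Z = \sqrt{640393}$ ($Z = \sqrt{112573 - 570 \left(-570 - 356\right)} = \sqrt{112573 - -527820} = \sqrt{112573 + 527820} = \sqrt{640393} \approx 800.25$)
$\frac{1}{Z + 785583} = \frac{1}{\sqrt{640393} + 785583} = \frac{1}{785583 + \sqrt{640393}}$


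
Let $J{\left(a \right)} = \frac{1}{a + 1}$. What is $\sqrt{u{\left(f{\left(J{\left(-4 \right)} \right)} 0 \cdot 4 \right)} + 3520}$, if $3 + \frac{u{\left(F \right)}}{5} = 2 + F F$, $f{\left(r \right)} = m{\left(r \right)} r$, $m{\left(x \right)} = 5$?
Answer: $\sqrt{3515} \approx 59.287$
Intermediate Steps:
$J{\left(a \right)} = \frac{1}{1 + a}$
$f{\left(r \right)} = 5 r$
$u{\left(F \right)} = -5 + 5 F^{2}$ ($u{\left(F \right)} = -15 + 5 \left(2 + F F\right) = -15 + 5 \left(2 + F^{2}\right) = -15 + \left(10 + 5 F^{2}\right) = -5 + 5 F^{2}$)
$\sqrt{u{\left(f{\left(J{\left(-4 \right)} \right)} 0 \cdot 4 \right)} + 3520} = \sqrt{\left(-5 + 5 \left(\frac{5}{1 - 4} \cdot 0 \cdot 4\right)^{2}\right) + 3520} = \sqrt{\left(-5 + 5 \left(\frac{5}{-3} \cdot 0 \cdot 4\right)^{2}\right) + 3520} = \sqrt{\left(-5 + 5 \left(5 \left(- \frac{1}{3}\right) 0 \cdot 4\right)^{2}\right) + 3520} = \sqrt{\left(-5 + 5 \left(\left(- \frac{5}{3}\right) 0 \cdot 4\right)^{2}\right) + 3520} = \sqrt{\left(-5 + 5 \left(0 \cdot 4\right)^{2}\right) + 3520} = \sqrt{\left(-5 + 5 \cdot 0^{2}\right) + 3520} = \sqrt{\left(-5 + 5 \cdot 0\right) + 3520} = \sqrt{\left(-5 + 0\right) + 3520} = \sqrt{-5 + 3520} = \sqrt{3515}$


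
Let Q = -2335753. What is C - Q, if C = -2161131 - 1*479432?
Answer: -304810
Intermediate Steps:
C = -2640563 (C = -2161131 - 479432 = -2640563)
C - Q = -2640563 - 1*(-2335753) = -2640563 + 2335753 = -304810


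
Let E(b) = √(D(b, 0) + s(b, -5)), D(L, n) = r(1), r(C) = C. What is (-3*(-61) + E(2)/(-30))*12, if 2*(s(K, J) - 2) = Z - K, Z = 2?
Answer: 2196 - 2*√3/5 ≈ 2195.3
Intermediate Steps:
D(L, n) = 1
s(K, J) = 3 - K/2 (s(K, J) = 2 + (2 - K)/2 = 2 + (1 - K/2) = 3 - K/2)
E(b) = √(4 - b/2) (E(b) = √(1 + (3 - b/2)) = √(4 - b/2))
(-3*(-61) + E(2)/(-30))*12 = (-3*(-61) + (√(16 - 2*2)/2)/(-30))*12 = (183 + (√(16 - 4)/2)*(-1/30))*12 = (183 + (√12/2)*(-1/30))*12 = (183 + ((2*√3)/2)*(-1/30))*12 = (183 + √3*(-1/30))*12 = (183 - √3/30)*12 = 2196 - 2*√3/5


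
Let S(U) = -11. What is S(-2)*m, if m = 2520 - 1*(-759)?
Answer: -36069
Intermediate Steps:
m = 3279 (m = 2520 + 759 = 3279)
S(-2)*m = -11*3279 = -36069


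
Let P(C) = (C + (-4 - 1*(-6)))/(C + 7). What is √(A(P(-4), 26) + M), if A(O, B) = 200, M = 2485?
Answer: √2685 ≈ 51.817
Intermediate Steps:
P(C) = (2 + C)/(7 + C) (P(C) = (C + (-4 + 6))/(7 + C) = (C + 2)/(7 + C) = (2 + C)/(7 + C))
√(A(P(-4), 26) + M) = √(200 + 2485) = √2685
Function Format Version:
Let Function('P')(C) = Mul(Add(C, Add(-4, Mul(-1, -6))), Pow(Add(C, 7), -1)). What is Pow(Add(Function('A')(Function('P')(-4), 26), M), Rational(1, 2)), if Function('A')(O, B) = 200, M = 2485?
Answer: Pow(2685, Rational(1, 2)) ≈ 51.817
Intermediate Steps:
Function('P')(C) = Mul(Pow(Add(7, C), -1), Add(2, C)) (Function('P')(C) = Mul(Add(C, Add(-4, 6)), Pow(Add(7, C), -1)) = Mul(Add(C, 2), Pow(Add(7, C), -1)) = Mul(Add(2, C), Pow(Add(7, C), -1)) = Mul(Pow(Add(7, C), -1), Add(2, C)))
Pow(Add(Function('A')(Function('P')(-4), 26), M), Rational(1, 2)) = Pow(Add(200, 2485), Rational(1, 2)) = Pow(2685, Rational(1, 2))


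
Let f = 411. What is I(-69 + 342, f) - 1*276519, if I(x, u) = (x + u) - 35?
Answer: -275870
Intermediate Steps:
I(x, u) = -35 + u + x (I(x, u) = (u + x) - 35 = -35 + u + x)
I(-69 + 342, f) - 1*276519 = (-35 + 411 + (-69 + 342)) - 1*276519 = (-35 + 411 + 273) - 276519 = 649 - 276519 = -275870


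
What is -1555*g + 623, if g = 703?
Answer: -1092542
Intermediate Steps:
-1555*g + 623 = -1555*703 + 623 = -1093165 + 623 = -1092542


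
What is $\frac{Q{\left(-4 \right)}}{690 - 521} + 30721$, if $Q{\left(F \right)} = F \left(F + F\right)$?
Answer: $\frac{5191881}{169} \approx 30721.0$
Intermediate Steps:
$Q{\left(F \right)} = 2 F^{2}$ ($Q{\left(F \right)} = F 2 F = 2 F^{2}$)
$\frac{Q{\left(-4 \right)}}{690 - 521} + 30721 = \frac{2 \left(-4\right)^{2}}{690 - 521} + 30721 = \frac{2 \cdot 16}{169} + 30721 = 32 \cdot \frac{1}{169} + 30721 = \frac{32}{169} + 30721 = \frac{5191881}{169}$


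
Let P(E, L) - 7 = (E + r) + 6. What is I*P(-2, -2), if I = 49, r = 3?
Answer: 686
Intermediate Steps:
P(E, L) = 16 + E (P(E, L) = 7 + ((E + 3) + 6) = 7 + ((3 + E) + 6) = 7 + (9 + E) = 16 + E)
I*P(-2, -2) = 49*(16 - 2) = 49*14 = 686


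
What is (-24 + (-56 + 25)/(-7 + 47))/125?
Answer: -991/5000 ≈ -0.19820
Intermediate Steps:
(-24 + (-56 + 25)/(-7 + 47))/125 = (-24 - 31/40)/125 = (1/125)*(-991/40) = -991/5000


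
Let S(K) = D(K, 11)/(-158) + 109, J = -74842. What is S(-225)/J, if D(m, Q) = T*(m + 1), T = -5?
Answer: -8051/5912518 ≈ -0.0013617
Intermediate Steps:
D(m, Q) = -5 - 5*m (D(m, Q) = -5*(m + 1) = -5*(1 + m) = -5 - 5*m)
S(K) = 17227/158 + 5*K/158 (S(K) = (-5 - 5*K)/(-158) + 109 = (-5 - 5*K)*(-1/158) + 109 = (5/158 + 5*K/158) + 109 = 17227/158 + 5*K/158)
S(-225)/J = (17227/158 + (5/158)*(-225))/(-74842) = (17227/158 - 1125/158)*(-1/74842) = (8051/79)*(-1/74842) = -8051/5912518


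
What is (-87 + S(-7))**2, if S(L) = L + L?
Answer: 10201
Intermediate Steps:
S(L) = 2*L
(-87 + S(-7))**2 = (-87 + 2*(-7))**2 = (-87 - 14)**2 = (-101)**2 = 10201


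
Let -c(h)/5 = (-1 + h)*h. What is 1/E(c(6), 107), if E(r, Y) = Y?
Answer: 1/107 ≈ 0.0093458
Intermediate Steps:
c(h) = -5*h*(-1 + h) (c(h) = -5*(-1 + h)*h = -5*h*(-1 + h))
1/E(c(6), 107) = 1/107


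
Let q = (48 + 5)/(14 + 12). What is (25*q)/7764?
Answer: 1325/201864 ≈ 0.0065638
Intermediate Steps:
q = 53/26 ≈ 2.0385
(25*q)/7764 = (25*(53/26))/7764 = (1325/26)*(1/7764) = 1325/201864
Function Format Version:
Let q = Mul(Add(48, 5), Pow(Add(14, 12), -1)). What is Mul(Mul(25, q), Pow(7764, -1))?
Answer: Rational(1325, 201864) ≈ 0.0065638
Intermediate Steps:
q = Rational(53, 26) (q = Mul(53, Pow(26, -1)) = Mul(53, Rational(1, 26)) = Rational(53, 26) ≈ 2.0385)
Mul(Mul(25, q), Pow(7764, -1)) = Mul(Mul(25, Rational(53, 26)), Pow(7764, -1)) = Mul(Rational(1325, 26), Rational(1, 7764)) = Rational(1325, 201864)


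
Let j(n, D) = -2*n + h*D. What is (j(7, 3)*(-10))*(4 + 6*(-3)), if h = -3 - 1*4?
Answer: -4900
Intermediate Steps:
h = -7 (h = -3 - 4 = -7)
j(n, D) = -7*D - 2*n (j(n, D) = -2*n - 7*D = -7*D - 2*n)
(j(7, 3)*(-10))*(4 + 6*(-3)) = ((-7*3 - 2*7)*(-10))*(4 + 6*(-3)) = ((-21 - 14)*(-10))*(4 - 18) = -35*(-10)*(-14) = 350*(-14) = -4900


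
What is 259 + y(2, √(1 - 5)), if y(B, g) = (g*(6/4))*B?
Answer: 259 + 6*I ≈ 259.0 + 6.0*I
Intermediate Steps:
y(B, g) = 3*B*g/2 (y(B, g) = (g*(6*(¼)))*B = (g*(3/2))*B = (3*g/2)*B = 3*B*g/2)
259 + y(2, √(1 - 5)) = 259 + (3/2)*2*√(1 - 5) = 259 + (3/2)*2*√(-4) = 259 + (3/2)*2*(2*I) = 259 + 6*I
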